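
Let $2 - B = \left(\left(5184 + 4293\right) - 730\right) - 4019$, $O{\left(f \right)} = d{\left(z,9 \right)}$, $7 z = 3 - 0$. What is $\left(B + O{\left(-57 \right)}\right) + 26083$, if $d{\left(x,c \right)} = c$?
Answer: $21366$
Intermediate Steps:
$z = \frac{3}{7}$ ($z = \frac{3 - 0}{7} = \frac{3 + 0}{7} = \frac{1}{7} \cdot 3 = \frac{3}{7} \approx 0.42857$)
$O{\left(f \right)} = 9$
$B = -4726$ ($B = 2 - \left(\left(\left(5184 + 4293\right) - 730\right) - 4019\right) = 2 - \left(\left(9477 - 730\right) - 4019\right) = 2 - \left(8747 - 4019\right) = 2 - 4728 = -4726$)
$\left(B + O{\left(-57 \right)}\right) + 26083 = \left(-4726 + 9\right) + 26083 = -4717 + 26083 = 21366$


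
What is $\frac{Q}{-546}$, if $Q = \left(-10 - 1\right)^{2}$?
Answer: $- \frac{121}{546} \approx -0.22161$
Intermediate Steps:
$Q = 121$ ($Q = \left(-11\right)^{2} = 121$)
$\frac{Q}{-546} = \frac{121}{-546} = 121 \left(- \frac{1}{546}\right) = - \frac{121}{546}$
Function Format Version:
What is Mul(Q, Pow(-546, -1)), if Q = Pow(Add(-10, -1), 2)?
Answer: Rational(-121, 546) ≈ -0.22161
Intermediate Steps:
Q = 121 (Q = Pow(-11, 2) = 121)
Mul(Q, Pow(-546, -1)) = Mul(121, Pow(-546, -1)) = Mul(121, Rational(-1, 546)) = Rational(-121, 546)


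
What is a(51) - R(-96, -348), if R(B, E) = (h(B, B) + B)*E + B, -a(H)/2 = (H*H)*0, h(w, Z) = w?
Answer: -66720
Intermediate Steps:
a(H) = 0 (a(H) = -2*H*H*0 = -2*H**2*0 = -2*0 = 0)
R(B, E) = B + 2*B*E (R(B, E) = (B + B)*E + B = (2*B)*E + B = 2*B*E + B = B + 2*B*E)
a(51) - R(-96, -348) = 0 - (-96)*(1 + 2*(-348)) = 0 - (-96)*(1 - 696) = 0 - (-96)*(-695) = 0 - 1*66720 = 0 - 66720 = -66720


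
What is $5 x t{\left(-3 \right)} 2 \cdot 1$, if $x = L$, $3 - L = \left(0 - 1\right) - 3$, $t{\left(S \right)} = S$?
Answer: $-210$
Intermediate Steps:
$L = 7$ ($L = 3 - \left(\left(0 - 1\right) - 3\right) = 3 - \left(-1 - 3\right) = 3 - -4 = 3 + 4 = 7$)
$x = 7$
$5 x t{\left(-3 \right)} 2 \cdot 1 = 5 \cdot 7 \left(-3\right) 2 \cdot 1 = 35 \left(\left(-6\right) 1\right) = 35 \left(-6\right) = -210$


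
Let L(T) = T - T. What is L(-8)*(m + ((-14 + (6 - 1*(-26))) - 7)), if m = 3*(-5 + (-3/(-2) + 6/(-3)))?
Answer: 0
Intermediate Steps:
L(T) = 0
m = -33/2 (m = 3*(-5 + (-3*(-½) + 6*(-⅓))) = 3*(-5 + (3/2 - 2)) = 3*(-5 - ½) = 3*(-11/2) = -33/2 ≈ -16.500)
L(-8)*(m + ((-14 + (6 - 1*(-26))) - 7)) = 0*(-33/2 + ((-14 + (6 - 1*(-26))) - 7)) = 0*(-33/2 + ((-14 + (6 + 26)) - 7)) = 0*(-33/2 + ((-14 + 32) - 7)) = 0*(-33/2 + (18 - 7)) = 0*(-33/2 + 11) = 0*(-11/2) = 0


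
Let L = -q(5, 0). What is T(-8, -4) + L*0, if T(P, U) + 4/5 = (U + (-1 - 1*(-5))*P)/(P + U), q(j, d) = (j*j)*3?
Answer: 11/5 ≈ 2.2000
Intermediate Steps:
q(j, d) = 3*j² (q(j, d) = j²*3 = 3*j²)
T(P, U) = -⅘ + (U + 4*P)/(P + U) (T(P, U) = -⅘ + (U + (-1 - 1*(-5))*P)/(P + U) = -⅘ + (U + (-1 + 5)*P)/(P + U) = -⅘ + (U + 4*P)/(P + U))
L = -75 (L = -3*5² = -3*25 = -1*75 = -75)
T(-8, -4) + L*0 = (-4 + 16*(-8))/(5*(-8 - 4)) - 75*0 = (⅕)*(-4 - 128)/(-12) + 0 = (⅕)*(-1/12)*(-132) + 0 = 11/5 + 0 = 11/5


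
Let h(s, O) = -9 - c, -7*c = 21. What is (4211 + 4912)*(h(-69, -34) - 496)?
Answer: -4579746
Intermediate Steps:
c = -3 (c = -1/7*21 = -3)
h(s, O) = -6 (h(s, O) = -9 - 1*(-3) = -9 + 3 = -6)
(4211 + 4912)*(h(-69, -34) - 496) = (4211 + 4912)*(-6 - 496) = 9123*(-502) = -4579746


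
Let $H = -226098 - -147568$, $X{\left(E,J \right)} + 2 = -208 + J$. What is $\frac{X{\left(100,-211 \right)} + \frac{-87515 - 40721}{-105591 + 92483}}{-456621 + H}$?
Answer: $\frac{1347558}{1753689827} \approx 0.00076841$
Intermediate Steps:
$X{\left(E,J \right)} = -210 + J$ ($X{\left(E,J \right)} = -2 + \left(-208 + J\right) = -210 + J$)
$H = -78530$ ($H = -226098 + 147568 = -78530$)
$\frac{X{\left(100,-211 \right)} + \frac{-87515 - 40721}{-105591 + 92483}}{-456621 + H} = \frac{\left(-210 - 211\right) + \frac{-87515 - 40721}{-105591 + 92483}}{-456621 - 78530} = \frac{-421 - \frac{128236}{-13108}}{-535151} = \left(-421 - - \frac{32059}{3277}\right) \left(- \frac{1}{535151}\right) = \left(-421 + \frac{32059}{3277}\right) \left(- \frac{1}{535151}\right) = \left(- \frac{1347558}{3277}\right) \left(- \frac{1}{535151}\right) = \frac{1347558}{1753689827}$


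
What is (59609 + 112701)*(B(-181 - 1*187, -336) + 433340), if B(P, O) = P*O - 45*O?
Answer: 98579929480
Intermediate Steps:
B(P, O) = -45*O + O*P (B(P, O) = O*P - 45*O = -45*O + O*P)
(59609 + 112701)*(B(-181 - 1*187, -336) + 433340) = (59609 + 112701)*(-336*(-45 + (-181 - 1*187)) + 433340) = 172310*(-336*(-45 + (-181 - 187)) + 433340) = 172310*(-336*(-45 - 368) + 433340) = 172310*(-336*(-413) + 433340) = 172310*(138768 + 433340) = 172310*572108 = 98579929480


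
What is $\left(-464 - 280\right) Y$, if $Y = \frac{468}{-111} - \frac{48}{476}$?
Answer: $\frac{14141952}{4403} \approx 3211.9$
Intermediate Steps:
$Y = - \frac{19008}{4403}$ ($Y = 468 \left(- \frac{1}{111}\right) - \frac{12}{119} = - \frac{156}{37} - \frac{12}{119} = - \frac{19008}{4403} \approx -4.3171$)
$\left(-464 - 280\right) Y = \left(-464 - 280\right) \left(- \frac{19008}{4403}\right) = \left(-744\right) \left(- \frac{19008}{4403}\right) = \frac{14141952}{4403}$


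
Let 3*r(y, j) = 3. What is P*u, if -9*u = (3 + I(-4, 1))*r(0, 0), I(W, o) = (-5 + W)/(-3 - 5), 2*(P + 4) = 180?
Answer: -473/12 ≈ -39.417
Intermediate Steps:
P = 86 (P = -4 + (1/2)*180 = -4 + 90 = 86)
r(y, j) = 1 (r(y, j) = (1/3)*3 = 1)
I(W, o) = 5/8 - W/8 (I(W, o) = (-5 + W)/(-8) = (-5 + W)*(-1/8) = 5/8 - W/8)
u = -11/24 (u = -(3 + (5/8 - 1/8*(-4)))/9 = -(3 + (5/8 + 1/2))/9 = -(3 + 9/8)/9 = -11/24 ≈ -0.45833)
P*u = 86*(-11/24) = -473/12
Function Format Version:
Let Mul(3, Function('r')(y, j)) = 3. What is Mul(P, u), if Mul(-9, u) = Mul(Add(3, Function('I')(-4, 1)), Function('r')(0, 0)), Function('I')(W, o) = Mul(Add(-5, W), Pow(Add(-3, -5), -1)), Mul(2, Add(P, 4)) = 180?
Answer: Rational(-473, 12) ≈ -39.417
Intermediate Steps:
P = 86 (P = Add(-4, Mul(Rational(1, 2), 180)) = Add(-4, 90) = 86)
Function('r')(y, j) = 1 (Function('r')(y, j) = Mul(Rational(1, 3), 3) = 1)
Function('I')(W, o) = Add(Rational(5, 8), Mul(Rational(-1, 8), W)) (Function('I')(W, o) = Mul(Add(-5, W), Pow(-8, -1)) = Mul(Add(-5, W), Rational(-1, 8)) = Add(Rational(5, 8), Mul(Rational(-1, 8), W)))
u = Rational(-11, 24) (u = Mul(Rational(-1, 9), Mul(Add(3, Add(Rational(5, 8), Mul(Rational(-1, 8), -4))), 1)) = Mul(Rational(-1, 9), Mul(Add(3, Add(Rational(5, 8), Rational(1, 2))), 1)) = Mul(Rational(-1, 9), Mul(Add(3, Rational(9, 8)), 1)) = Mul(Rational(-1, 9), Mul(Rational(33, 8), 1)) = Mul(Rational(-1, 9), Rational(33, 8)) = Rational(-11, 24) ≈ -0.45833)
Mul(P, u) = Mul(86, Rational(-11, 24)) = Rational(-473, 12)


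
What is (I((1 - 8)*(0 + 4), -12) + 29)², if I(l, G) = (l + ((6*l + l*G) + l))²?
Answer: 158080329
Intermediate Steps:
I(l, G) = (8*l + G*l)² (I(l, G) = (l + ((6*l + G*l) + l))² = (l + (7*l + G*l))² = (8*l + G*l)²)
(I((1 - 8)*(0 + 4), -12) + 29)² = (((1 - 8)*(0 + 4))²*(8 - 12)² + 29)² = ((-7*4)²*(-4)² + 29)² = ((-28)²*16 + 29)² = (784*16 + 29)² = (12544 + 29)² = 12573² = 158080329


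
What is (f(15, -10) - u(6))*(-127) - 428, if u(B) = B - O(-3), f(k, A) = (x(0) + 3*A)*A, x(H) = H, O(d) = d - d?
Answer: -37766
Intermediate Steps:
O(d) = 0
f(k, A) = 3*A**2 (f(k, A) = (0 + 3*A)*A = (3*A)*A = 3*A**2)
u(B) = B (u(B) = B - 1*0 = B + 0 = B)
(f(15, -10) - u(6))*(-127) - 428 = (3*(-10)**2 - 1*6)*(-127) - 428 = (3*100 - 6)*(-127) - 428 = (300 - 6)*(-127) - 428 = 294*(-127) - 428 = -37338 - 428 = -37766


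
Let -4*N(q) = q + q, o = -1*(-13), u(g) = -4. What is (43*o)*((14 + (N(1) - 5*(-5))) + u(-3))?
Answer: 38571/2 ≈ 19286.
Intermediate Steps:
o = 13
N(q) = -q/2 (N(q) = -(q + q)/4 = -q/2)
(43*o)*((14 + (N(1) - 5*(-5))) + u(-3)) = (43*13)*((14 + (-1/2*1 - 5*(-5))) - 4) = 559*((14 + (-1/2 + 25)) - 4) = 559*((14 + 49/2) - 4) = 559*(77/2 - 4) = 559*(69/2) = 38571/2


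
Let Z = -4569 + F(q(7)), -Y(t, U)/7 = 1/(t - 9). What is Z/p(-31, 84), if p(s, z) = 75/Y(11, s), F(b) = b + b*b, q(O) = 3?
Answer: 10633/50 ≈ 212.66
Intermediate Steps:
Y(t, U) = -7/(-9 + t) (Y(t, U) = -7/(t - 9) = -7/(-9 + t))
F(b) = b + b²
p(s, z) = -150/7 (p(s, z) = 75/((-7/(-9 + 11))) = 75/((-7/2)) = 75/((-7*½)) = 75/(-7/2) = 75*(-2/7) = -150/7)
Z = -4557 (Z = -4569 + 3*(1 + 3) = -4569 + 3*4 = -4569 + 12 = -4557)
Z/p(-31, 84) = -4557/(-150/7) = -4557*(-7/150) = 10633/50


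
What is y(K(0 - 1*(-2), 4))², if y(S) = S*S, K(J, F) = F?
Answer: 256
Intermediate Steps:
y(S) = S²
y(K(0 - 1*(-2), 4))² = (4²)² = 16² = 256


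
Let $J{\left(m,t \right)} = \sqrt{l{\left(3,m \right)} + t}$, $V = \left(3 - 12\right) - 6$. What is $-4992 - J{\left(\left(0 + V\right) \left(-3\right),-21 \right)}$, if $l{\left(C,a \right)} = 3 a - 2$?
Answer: $-4992 - 4 \sqrt{7} \approx -5002.6$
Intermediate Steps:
$l{\left(C,a \right)} = -2 + 3 a$
$V = -15$ ($V = \left(3 - 12\right) - 6 = -9 - 6 = -15$)
$J{\left(m,t \right)} = \sqrt{-2 + t + 3 m}$ ($J{\left(m,t \right)} = \sqrt{\left(-2 + 3 m\right) + t} = \sqrt{-2 + t + 3 m}$)
$-4992 - J{\left(\left(0 + V\right) \left(-3\right),-21 \right)} = -4992 - \sqrt{-2 - 21 + 3 \left(0 - 15\right) \left(-3\right)} = -4992 - \sqrt{-2 - 21 + 3 \left(\left(-15\right) \left(-3\right)\right)} = -4992 - \sqrt{-2 - 21 + 3 \cdot 45} = -4992 - \sqrt{-2 - 21 + 135} = -4992 - \sqrt{112} = -4992 - 4 \sqrt{7}$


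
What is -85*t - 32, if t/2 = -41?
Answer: 6938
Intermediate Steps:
t = -82 (t = 2*(-41) = -82)
-85*t - 32 = -85*(-82) - 32 = 6970 - 32 = 6938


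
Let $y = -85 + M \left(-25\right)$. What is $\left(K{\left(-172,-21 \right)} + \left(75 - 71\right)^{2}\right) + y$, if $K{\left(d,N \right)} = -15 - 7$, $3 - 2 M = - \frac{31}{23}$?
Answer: $- \frac{3343}{23} \approx -145.35$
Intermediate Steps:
$M = \frac{50}{23}$ ($M = \frac{3}{2} - \frac{\left(-31\right) \frac{1}{23}}{2} = \frac{3}{2} - - \frac{31}{46} = \frac{3}{2} + \frac{31}{46} = \frac{50}{23} \approx 2.1739$)
$K{\left(d,N \right)} = -22$ ($K{\left(d,N \right)} = -15 - 7 = -22$)
$y = - \frac{3205}{23}$ ($y = -85 + \frac{50}{23} \left(-25\right) = -85 - \frac{1250}{23} = - \frac{3205}{23} \approx -139.35$)
$\left(K{\left(-172,-21 \right)} + \left(75 - 71\right)^{2}\right) + y = \left(-22 + \left(75 - 71\right)^{2}\right) - \frac{3205}{23} = \left(-22 + 4^{2}\right) - \frac{3205}{23} = \left(-22 + 16\right) - \frac{3205}{23} = -6 - \frac{3205}{23} = - \frac{3343}{23}$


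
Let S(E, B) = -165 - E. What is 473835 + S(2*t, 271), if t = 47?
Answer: 473576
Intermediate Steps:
473835 + S(2*t, 271) = 473835 + (-165 - 2*47) = 473835 + (-165 - 1*94) = 473835 + (-165 - 94) = 473835 - 259 = 473576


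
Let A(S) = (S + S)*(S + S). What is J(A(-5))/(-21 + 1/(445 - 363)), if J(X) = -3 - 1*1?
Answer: 328/1721 ≈ 0.19059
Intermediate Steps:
A(S) = 4*S**2 (A(S) = (2*S)*(2*S) = 4*S**2)
J(X) = -4 (J(X) = -3 - 1 = -4)
J(A(-5))/(-21 + 1/(445 - 363)) = -4/(-21 + 1/(445 - 363)) = -4/(-21 + 1/82) = -4/(-1721/82) = -4*(-82/1721) = 328/1721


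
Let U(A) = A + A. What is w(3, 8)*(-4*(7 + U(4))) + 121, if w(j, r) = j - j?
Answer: 121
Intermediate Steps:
w(j, r) = 0
U(A) = 2*A
w(3, 8)*(-4*(7 + U(4))) + 121 = 0*(-4*(7 + 2*4)) + 121 = 0*(-4*(7 + 8)) + 121 = 0*(-4*15) + 121 = 0*(-60) + 121 = 0 + 121 = 121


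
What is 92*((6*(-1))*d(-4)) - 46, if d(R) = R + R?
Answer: 4370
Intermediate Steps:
d(R) = 2*R
92*((6*(-1))*d(-4)) - 46 = 92*((6*(-1))*(2*(-4))) - 46 = 92*(-6*(-8)) - 46 = 92*48 - 46 = 4416 - 46 = 4370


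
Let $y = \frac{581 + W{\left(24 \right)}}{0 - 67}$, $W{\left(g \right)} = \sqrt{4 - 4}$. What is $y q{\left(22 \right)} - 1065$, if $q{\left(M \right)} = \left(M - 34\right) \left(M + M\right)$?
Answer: $\frac{235413}{67} \approx 3513.6$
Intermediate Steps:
$q{\left(M \right)} = 2 M \left(-34 + M\right)$ ($q{\left(M \right)} = \left(-34 + M\right) 2 M = 2 M \left(-34 + M\right)$)
$W{\left(g \right)} = 0$ ($W{\left(g \right)} = \sqrt{0} = 0$)
$y = - \frac{581}{67}$ ($y = \frac{581 + 0}{0 - 67} = \frac{581}{-67} = 581 \left(- \frac{1}{67}\right) = - \frac{581}{67} \approx -8.6716$)
$y q{\left(22 \right)} - 1065 = - \frac{581 \cdot 2 \cdot 22 \left(-34 + 22\right)}{67} - 1065 = - \frac{581 \cdot 2 \cdot 22 \left(-12\right)}{67} - 1065 = \left(- \frac{581}{67}\right) \left(-528\right) - 1065 = \frac{306768}{67} - 1065 = \frac{235413}{67}$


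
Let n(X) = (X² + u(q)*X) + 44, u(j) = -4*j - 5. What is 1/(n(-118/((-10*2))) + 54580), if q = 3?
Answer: 100/5455851 ≈ 1.8329e-5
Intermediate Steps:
u(j) = -5 - 4*j
n(X) = 44 + X² - 17*X (n(X) = (X² + (-5 - 4*3)*X) + 44 = (X² + (-5 - 12)*X) + 44 = (X² - 17*X) + 44 = 44 + X² - 17*X)
1/(n(-118/((-10*2))) + 54580) = 1/((44 + (-118/((-10*2)))² - (-2006)/((-10*2))) + 54580) = 1/((44 + (-118/(-20))² - (-2006)/(-20)) + 54580) = 1/((44 + (-118*(-1/20))² - (-2006)*(-1)/20) + 54580) = 1/((44 + (59/10)² - 17*59/10) + 54580) = 1/((44 + 3481/100 - 1003/10) + 54580) = 1/(-2149/100 + 54580) = 1/(5455851/100) = 100/5455851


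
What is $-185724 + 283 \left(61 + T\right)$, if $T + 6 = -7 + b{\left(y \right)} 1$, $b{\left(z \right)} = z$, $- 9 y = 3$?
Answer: $- \frac{516703}{3} \approx -1.7223 \cdot 10^{5}$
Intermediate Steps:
$y = - \frac{1}{3}$ ($y = \left(- \frac{1}{9}\right) 3 = - \frac{1}{3} \approx -0.33333$)
$T = - \frac{40}{3}$ ($T = -6 - \frac{22}{3} = - \frac{40}{3} \approx -13.333$)
$-185724 + 283 \left(61 + T\right) = -185724 + 283 \left(61 - \frac{40}{3}\right) = -185724 + 283 \cdot \frac{143}{3} = -185724 + \frac{40469}{3} = - \frac{516703}{3}$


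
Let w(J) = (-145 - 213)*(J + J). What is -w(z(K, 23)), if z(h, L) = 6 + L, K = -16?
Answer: 20764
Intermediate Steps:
w(J) = -716*J
-w(z(K, 23)) = -(-716)*(6 + 23) = -(-716)*29 = -1*(-20764) = 20764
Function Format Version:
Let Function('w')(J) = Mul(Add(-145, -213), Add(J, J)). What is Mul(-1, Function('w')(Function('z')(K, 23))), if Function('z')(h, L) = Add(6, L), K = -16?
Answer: 20764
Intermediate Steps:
Function('w')(J) = Mul(-716, J) (Function('w')(J) = Mul(-358, Mul(2, J)) = Mul(-716, J))
Mul(-1, Function('w')(Function('z')(K, 23))) = Mul(-1, Mul(-716, Add(6, 23))) = Mul(-1, Mul(-716, 29)) = Mul(-1, -20764) = 20764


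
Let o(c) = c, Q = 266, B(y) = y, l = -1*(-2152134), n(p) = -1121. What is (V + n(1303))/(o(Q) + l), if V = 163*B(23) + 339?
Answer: 2967/2152400 ≈ 0.0013785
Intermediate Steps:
l = 2152134
V = 4088 (V = 163*23 + 339 = 3749 + 339 = 4088)
(V + n(1303))/(o(Q) + l) = (4088 - 1121)/(266 + 2152134) = 2967/2152400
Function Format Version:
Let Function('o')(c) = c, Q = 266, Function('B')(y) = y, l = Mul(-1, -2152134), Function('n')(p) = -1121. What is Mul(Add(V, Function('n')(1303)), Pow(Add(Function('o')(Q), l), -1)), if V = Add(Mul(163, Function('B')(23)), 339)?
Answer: Rational(2967, 2152400) ≈ 0.0013785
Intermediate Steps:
l = 2152134
V = 4088 (V = Add(Mul(163, 23), 339) = Add(3749, 339) = 4088)
Mul(Add(V, Function('n')(1303)), Pow(Add(Function('o')(Q), l), -1)) = Mul(Add(4088, -1121), Pow(Add(266, 2152134), -1)) = Mul(2967, Pow(2152400, -1)) = Mul(2967, Rational(1, 2152400)) = Rational(2967, 2152400)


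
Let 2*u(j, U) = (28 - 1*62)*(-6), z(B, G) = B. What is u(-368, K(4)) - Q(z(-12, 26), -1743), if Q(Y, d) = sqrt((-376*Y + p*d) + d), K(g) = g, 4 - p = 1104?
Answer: 102 - 3*sqrt(213341) ≈ -1283.7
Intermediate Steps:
p = -1100 (p = 4 - 1*1104 = 4 - 1104 = -1100)
Q(Y, d) = sqrt(-1099*d - 376*Y) (Q(Y, d) = sqrt((-376*Y - 1100*d) + d) = sqrt((-1100*d - 376*Y) + d) = sqrt(-1099*d - 376*Y))
u(j, U) = 102 (u(j, U) = ((28 - 1*62)*(-6))/2 = ((28 - 62)*(-6))/2 = (-34*(-6))/2 = (1/2)*204 = 102)
u(-368, K(4)) - Q(z(-12, 26), -1743) = 102 - sqrt(-1099*(-1743) - 376*(-12)) = 102 - sqrt(1915557 + 4512) = 102 - sqrt(1920069) = 102 - 3*sqrt(213341)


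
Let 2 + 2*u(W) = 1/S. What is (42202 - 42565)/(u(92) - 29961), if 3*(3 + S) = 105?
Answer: 7744/639189 ≈ 0.012115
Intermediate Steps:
S = 32 (S = -3 + (⅓)*105 = -3 + 35 = 32)
u(W) = -63/64 (u(W) = -1 + (½)/32 = -1 + (½)*(1/32) = -1 + 1/64 = -63/64)
(42202 - 42565)/(u(92) - 29961) = (42202 - 42565)/(-63/64 - 29961) = -363/(-1917567/64) = -363*(-64/1917567) = 7744/639189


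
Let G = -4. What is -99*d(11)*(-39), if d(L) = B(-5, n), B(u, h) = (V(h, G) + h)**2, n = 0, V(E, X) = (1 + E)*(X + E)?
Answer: 61776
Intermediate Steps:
V(E, X) = (1 + E)*(E + X)
B(u, h) = (-4 + h**2 - 2*h)**2 (B(u, h) = ((h - 4 + h**2 + h*(-4)) + h)**2 = ((h - 4 + h**2 - 4*h) + h)**2 = ((-4 + h**2 - 3*h) + h)**2 = (-4 + h**2 - 2*h)**2)
d(L) = 16 (d(L) = (-4 + 0**2 - 2*0)**2 = (-4 + 0 + 0)**2 = (-4)**2 = 16)
-99*d(11)*(-39) = -99*16*(-39) = -1584*(-39) = 61776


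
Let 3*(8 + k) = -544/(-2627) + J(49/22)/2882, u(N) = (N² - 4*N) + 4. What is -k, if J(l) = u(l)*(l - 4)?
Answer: 1918096311469/241848471216 ≈ 7.9310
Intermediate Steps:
u(N) = 4 + N² - 4*N
J(l) = (-4 + l)*(4 + l² - 4*l) (J(l) = (4 + l² - 4*l)*(l - 4) = (4 + l² - 4*l)*(-4 + l) = (-4 + l)*(4 + l² - 4*l))
k = -1918096311469/241848471216 (k = -8 + (-544/(-2627) + ((-4 + 49/22)*(4 + (49/22)² - 196/22))/2882)/3 = -8 + (-544*(-1/2627) + ((-4 + 49*(1/22))*(4 + (49*(1/22))² - 196/22))*(1/2882))/3 = -8 + (544/2627 + ((-4 + 49/22)*(4 + (49/22)² - 4*49/22))*(1/2882))/3 = -8 + (544/2627 - 39*(4 + 2401/484 - 98/11)/22*(1/2882))/3 = -8 + (544/2627 - 39/22*25/484*(1/2882))/3 = -8 + (544/2627 - 975/10648*1/2882)/3 = -8 + (544/2627 - 975/30687536)/3 = -8 + (⅓)*(16691458259/80616157072) = -8 + 16691458259/241848471216 = -1918096311469/241848471216 ≈ -7.9310)
-k = -1*(-1918096311469/241848471216) = 1918096311469/241848471216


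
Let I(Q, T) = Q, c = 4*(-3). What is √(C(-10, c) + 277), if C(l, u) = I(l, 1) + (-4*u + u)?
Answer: √303 ≈ 17.407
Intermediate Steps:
c = -12
C(l, u) = l - 3*u (C(l, u) = l + (-4*u + u) = l - 3*u)
√(C(-10, c) + 277) = √((-10 - 3*(-12)) + 277) = √((-10 + 36) + 277) = √(26 + 277) = √303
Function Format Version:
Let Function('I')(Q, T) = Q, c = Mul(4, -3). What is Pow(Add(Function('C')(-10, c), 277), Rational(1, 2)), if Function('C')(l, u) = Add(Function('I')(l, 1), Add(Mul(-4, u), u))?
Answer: Pow(303, Rational(1, 2)) ≈ 17.407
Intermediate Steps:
c = -12
Function('C')(l, u) = Add(l, Mul(-3, u)) (Function('C')(l, u) = Add(l, Add(Mul(-4, u), u)) = Add(l, Mul(-3, u)))
Pow(Add(Function('C')(-10, c), 277), Rational(1, 2)) = Pow(Add(Add(-10, Mul(-3, -12)), 277), Rational(1, 2)) = Pow(Add(Add(-10, 36), 277), Rational(1, 2)) = Pow(Add(26, 277), Rational(1, 2)) = Pow(303, Rational(1, 2))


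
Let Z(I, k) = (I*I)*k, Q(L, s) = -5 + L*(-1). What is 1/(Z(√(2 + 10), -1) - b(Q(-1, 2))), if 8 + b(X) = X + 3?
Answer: -⅓ ≈ -0.33333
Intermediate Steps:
Q(L, s) = -5 - L
Z(I, k) = k*I² (Z(I, k) = I²*k = k*I²)
b(X) = -5 + X (b(X) = -8 + (X + 3) = -8 + (3 + X) = -5 + X)
1/(Z(√(2 + 10), -1) - b(Q(-1, 2))) = 1/(-(√(2 + 10))² - (-5 + (-5 - 1*(-1)))) = 1/(-(√12)² - (-5 + (-5 + 1))) = 1/(-(2*√3)² - (-5 - 4)) = 1/(-1*12 - 1*(-9)) = 1/(-12 + 9) = 1/(-3) = -⅓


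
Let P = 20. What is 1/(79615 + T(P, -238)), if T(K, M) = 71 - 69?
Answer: 1/79617 ≈ 1.2560e-5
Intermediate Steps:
T(K, M) = 2
1/(79615 + T(P, -238)) = 1/(79615 + 2) = 1/79617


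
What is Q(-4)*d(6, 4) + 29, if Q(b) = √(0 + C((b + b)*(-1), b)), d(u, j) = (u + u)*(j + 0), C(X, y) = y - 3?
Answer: 29 + 48*I*√7 ≈ 29.0 + 127.0*I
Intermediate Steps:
C(X, y) = -3 + y
d(u, j) = 2*j*u (d(u, j) = (2*u)*j = 2*j*u)
Q(b) = √(-3 + b) (Q(b) = √(0 + (-3 + b)) = √(-3 + b))
Q(-4)*d(6, 4) + 29 = √(-3 - 4)*(2*4*6) + 29 = √(-7)*48 + 29 = (I*√7)*48 + 29 = 48*I*√7 + 29 = 29 + 48*I*√7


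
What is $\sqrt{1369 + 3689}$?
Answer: $3 \sqrt{562} \approx 71.12$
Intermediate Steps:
$\sqrt{1369 + 3689} = \sqrt{5058} = 3 \sqrt{562}$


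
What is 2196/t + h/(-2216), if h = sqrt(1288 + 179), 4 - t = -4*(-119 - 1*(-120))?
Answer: 549/2 - 3*sqrt(163)/2216 ≈ 274.48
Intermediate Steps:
t = 8 (t = 4 - (-4)*(-119 - 1*(-120)) = 4 - (-4)*(-119 + 120) = 4 - (-4) = 4 - 1*(-4) = 4 + 4 = 8)
h = 3*sqrt(163) (h = sqrt(1467) = 3*sqrt(163) ≈ 38.301)
2196/t + h/(-2216) = 2196/8 + (3*sqrt(163))/(-2216) = 2196*(1/8) + (3*sqrt(163))*(-1/2216) = 549/2 - 3*sqrt(163)/2216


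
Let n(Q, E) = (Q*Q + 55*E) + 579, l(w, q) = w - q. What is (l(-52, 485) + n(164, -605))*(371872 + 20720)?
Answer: -2487855504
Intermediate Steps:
n(Q, E) = 579 + Q² + 55*E (n(Q, E) = (Q² + 55*E) + 579 = 579 + Q² + 55*E)
(l(-52, 485) + n(164, -605))*(371872 + 20720) = ((-52 - 1*485) + (579 + 164² + 55*(-605)))*(371872 + 20720) = ((-52 - 485) + (579 + 26896 - 33275))*392592 = (-537 - 5800)*392592 = -6337*392592 = -2487855504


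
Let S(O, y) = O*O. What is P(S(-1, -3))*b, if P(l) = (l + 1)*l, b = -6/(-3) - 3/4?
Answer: 5/2 ≈ 2.5000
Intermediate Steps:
S(O, y) = O**2
b = 5/4 (b = -6*(-1/3) - 3*1/4 = 2 - 3/4 = 5/4 ≈ 1.2500)
P(l) = l*(1 + l) (P(l) = (1 + l)*l = l*(1 + l))
P(S(-1, -3))*b = ((-1)**2*(1 + (-1)**2))*(5/4) = (1*(1 + 1))*(5/4) = (1*2)*(5/4) = 2*(5/4) = 5/2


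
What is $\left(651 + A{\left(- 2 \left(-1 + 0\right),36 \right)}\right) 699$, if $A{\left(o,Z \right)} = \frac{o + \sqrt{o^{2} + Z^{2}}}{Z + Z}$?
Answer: $\frac{5460821}{12} + \frac{1165 \sqrt{13}}{12} \approx 4.5542 \cdot 10^{5}$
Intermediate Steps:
$A{\left(o,Z \right)} = \frac{o + \sqrt{Z^{2} + o^{2}}}{2 Z}$
$\left(651 + A{\left(- 2 \left(-1 + 0\right),36 \right)}\right) 699 = \left(651 + \frac{- 2 \left(-1 + 0\right) + \sqrt{36^{2} + \left(- 2 \left(-1 + 0\right)\right)^{2}}}{2 \cdot 36}\right) 699 = \left(651 + \frac{1}{2} \cdot \frac{1}{36} \left(\left(-2\right) \left(-1\right) + \sqrt{1296 + \left(\left(-2\right) \left(-1\right)\right)^{2}}\right)\right) 699 = \left(651 + \frac{1}{2} \cdot \frac{1}{36} \left(2 + \sqrt{1296 + 2^{2}}\right)\right) 699 = \left(651 + \frac{1}{2} \cdot \frac{1}{36} \left(2 + \sqrt{1296 + 4}\right)\right) 699 = \left(651 + \frac{1}{2} \cdot \frac{1}{36} \left(2 + \sqrt{1300}\right)\right) 699 = \left(651 + \frac{1}{2} \cdot \frac{1}{36} \left(2 + 10 \sqrt{13}\right)\right) 699 = \left(651 + \left(\frac{1}{36} + \frac{5 \sqrt{13}}{36}\right)\right) 699 = \left(\frac{23437}{36} + \frac{5 \sqrt{13}}{36}\right) 699 = \frac{5460821}{12} + \frac{1165 \sqrt{13}}{12}$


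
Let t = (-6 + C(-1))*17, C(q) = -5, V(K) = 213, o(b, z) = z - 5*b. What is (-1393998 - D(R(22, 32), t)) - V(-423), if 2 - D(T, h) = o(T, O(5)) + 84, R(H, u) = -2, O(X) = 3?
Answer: -1394116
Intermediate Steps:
t = -187 (t = (-6 - 5)*17 = -11*17 = -187)
D(T, h) = -85 + 5*T (D(T, h) = 2 - ((3 - 5*T) + 84) = 2 - (87 - 5*T) = 2 + (-87 + 5*T) = -85 + 5*T)
(-1393998 - D(R(22, 32), t)) - V(-423) = (-1393998 - (-85 + 5*(-2))) - 1*213 = (-1393998 - (-85 - 10)) - 213 = (-1393998 - 1*(-95)) - 213 = (-1393998 + 95) - 213 = -1393903 - 213 = -1394116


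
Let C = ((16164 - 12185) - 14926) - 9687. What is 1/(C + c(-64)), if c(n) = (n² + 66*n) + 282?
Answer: -1/20480 ≈ -4.8828e-5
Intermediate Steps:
c(n) = 282 + n² + 66*n
C = -20634 (C = (3979 - 14926) - 9687 = -10947 - 9687 = -20634)
1/(C + c(-64)) = 1/(-20634 + (282 + (-64)² + 66*(-64))) = 1/(-20634 + (282 + 4096 - 4224)) = 1/(-20634 + 154) = 1/(-20480) = -1/20480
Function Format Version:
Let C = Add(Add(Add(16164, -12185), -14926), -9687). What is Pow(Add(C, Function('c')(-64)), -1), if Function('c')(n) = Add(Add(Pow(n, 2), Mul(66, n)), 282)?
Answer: Rational(-1, 20480) ≈ -4.8828e-5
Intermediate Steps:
Function('c')(n) = Add(282, Pow(n, 2), Mul(66, n))
C = -20634 (C = Add(Add(3979, -14926), -9687) = Add(-10947, -9687) = -20634)
Pow(Add(C, Function('c')(-64)), -1) = Pow(Add(-20634, Add(282, Pow(-64, 2), Mul(66, -64))), -1) = Pow(Add(-20634, Add(282, 4096, -4224)), -1) = Pow(Add(-20634, 154), -1) = Pow(-20480, -1) = Rational(-1, 20480)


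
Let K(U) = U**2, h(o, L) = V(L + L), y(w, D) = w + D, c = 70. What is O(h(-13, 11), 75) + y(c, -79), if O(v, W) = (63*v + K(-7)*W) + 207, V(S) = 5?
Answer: 4188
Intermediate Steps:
y(w, D) = D + w
h(o, L) = 5
O(v, W) = 207 + 49*W + 63*v (O(v, W) = (63*v + (-7)**2*W) + 207 = (63*v + 49*W) + 207 = (49*W + 63*v) + 207 = 207 + 49*W + 63*v)
O(h(-13, 11), 75) + y(c, -79) = (207 + 49*75 + 63*5) + (-79 + 70) = (207 + 3675 + 315) - 9 = 4197 - 9 = 4188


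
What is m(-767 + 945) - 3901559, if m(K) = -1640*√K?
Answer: -3901559 - 1640*√178 ≈ -3.9234e+6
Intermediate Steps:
m(-767 + 945) - 3901559 = -1640*√(-767 + 945) - 3901559 = -1640*√178 - 3901559 = -3901559 - 1640*√178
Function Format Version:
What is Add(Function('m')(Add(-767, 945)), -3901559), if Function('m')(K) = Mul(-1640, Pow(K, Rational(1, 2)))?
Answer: Add(-3901559, Mul(-1640, Pow(178, Rational(1, 2)))) ≈ -3.9234e+6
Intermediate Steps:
Add(Function('m')(Add(-767, 945)), -3901559) = Add(Mul(-1640, Pow(Add(-767, 945), Rational(1, 2))), -3901559) = Add(Mul(-1640, Pow(178, Rational(1, 2))), -3901559) = Add(-3901559, Mul(-1640, Pow(178, Rational(1, 2))))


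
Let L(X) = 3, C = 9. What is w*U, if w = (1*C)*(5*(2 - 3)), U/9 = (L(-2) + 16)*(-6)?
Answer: 46170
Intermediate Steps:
U = -1026 (U = 9*((3 + 16)*(-6)) = 9*(19*(-6)) = 9*(-114) = -1026)
w = -45 (w = (1*9)*(5*(2 - 3)) = 9*(5*(-1)) = 9*(-5) = -45)
w*U = -45*(-1026) = 46170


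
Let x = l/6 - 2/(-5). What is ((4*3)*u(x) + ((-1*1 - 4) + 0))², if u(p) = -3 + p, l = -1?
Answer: 36481/25 ≈ 1459.2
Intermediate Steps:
x = 7/30 (x = -1/6 - 2/(-5) = -1*⅙ - 2*(-⅕) = -⅙ + ⅖ = 7/30 ≈ 0.23333)
((4*3)*u(x) + ((-1*1 - 4) + 0))² = ((4*3)*(-3 + 7/30) + ((-1*1 - 4) + 0))² = (12*(-83/30) + ((-1 - 4) + 0))² = (-166/5 + (-5 + 0))² = (-166/5 - 5)² = (-191/5)² = 36481/25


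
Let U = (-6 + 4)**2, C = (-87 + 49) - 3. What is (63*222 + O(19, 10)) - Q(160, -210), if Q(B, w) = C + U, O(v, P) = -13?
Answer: 14010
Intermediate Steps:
C = -41 (C = -38 - 3 = -41)
U = 4 (U = (-2)**2 = 4)
Q(B, w) = -37 (Q(B, w) = -41 + 4 = -37)
(63*222 + O(19, 10)) - Q(160, -210) = (63*222 - 13) - 1*(-37) = (13986 - 13) + 37 = 13973 + 37 = 14010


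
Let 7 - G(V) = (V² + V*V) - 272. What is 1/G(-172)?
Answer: -1/58889 ≈ -1.6981e-5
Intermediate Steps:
G(V) = 279 - 2*V² (G(V) = 7 - ((V² + V*V) - 272) = 7 - ((V² + V²) - 272) = 7 - (2*V² - 272) = 7 - (-272 + 2*V²) = 7 + (272 - 2*V²) = 279 - 2*V²)
1/G(-172) = 1/(279 - 2*(-172)²) = 1/(279 - 2*29584) = 1/(279 - 59168) = 1/(-58889) = -1/58889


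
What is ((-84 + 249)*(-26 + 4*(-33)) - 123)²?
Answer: 686073249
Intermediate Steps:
((-84 + 249)*(-26 + 4*(-33)) - 123)² = (165*(-26 - 132) - 123)² = (165*(-158) - 123)² = (-26070 - 123)² = (-26193)² = 686073249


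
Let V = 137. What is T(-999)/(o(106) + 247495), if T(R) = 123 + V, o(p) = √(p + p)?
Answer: 64348700/61253774813 - 520*√53/61253774813 ≈ 0.0010505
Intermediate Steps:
o(p) = √2*√p (o(p) = √(2*p) = √2*√p)
T(R) = 260 (T(R) = 123 + 137 = 260)
T(-999)/(o(106) + 247495) = 260/(√2*√106 + 247495) = 260/(2*√53 + 247495) = 260/(247495 + 2*√53)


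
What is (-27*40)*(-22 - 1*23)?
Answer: 48600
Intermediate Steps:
(-27*40)*(-22 - 1*23) = -1080*(-22 - 23) = -1080*(-45) = 48600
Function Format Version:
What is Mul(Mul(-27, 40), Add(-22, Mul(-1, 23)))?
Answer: 48600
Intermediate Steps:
Mul(Mul(-27, 40), Add(-22, Mul(-1, 23))) = Mul(-1080, Add(-22, -23)) = Mul(-1080, -45) = 48600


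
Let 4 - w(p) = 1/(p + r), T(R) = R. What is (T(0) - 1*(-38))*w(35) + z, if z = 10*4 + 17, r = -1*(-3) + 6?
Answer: 4579/22 ≈ 208.14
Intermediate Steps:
r = 9 (r = 3 + 6 = 9)
w(p) = 4 - 1/(9 + p) (w(p) = 4 - 1/(p + 9) = 4 - 1/(9 + p))
z = 57 (z = 40 + 17 = 57)
(T(0) - 1*(-38))*w(35) + z = (0 - 1*(-38))*((35 + 4*35)/(9 + 35)) + 57 = (0 + 38)*((35 + 140)/44) + 57 = 38*((1/44)*175) + 57 = 38*(175/44) + 57 = 3325/22 + 57 = 4579/22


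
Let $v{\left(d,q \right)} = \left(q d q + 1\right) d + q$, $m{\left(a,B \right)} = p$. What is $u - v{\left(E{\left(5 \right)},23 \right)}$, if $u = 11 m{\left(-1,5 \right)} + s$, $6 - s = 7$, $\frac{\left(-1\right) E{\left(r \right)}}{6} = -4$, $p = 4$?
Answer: $-304708$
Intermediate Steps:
$m{\left(a,B \right)} = 4$
$E{\left(r \right)} = 24$ ($E{\left(r \right)} = \left(-6\right) \left(-4\right) = 24$)
$s = -1$ ($s = 6 - 7 = -1$)
$u = 43$ ($u = 11 \cdot 4 - 1 = 44 - 1 = 43$)
$v{\left(d,q \right)} = q + d \left(1 + d q^{2}\right)$ ($v{\left(d,q \right)} = \left(d q q + 1\right) d + q = \left(d q^{2} + 1\right) d + q = \left(1 + d q^{2}\right) d + q = d \left(1 + d q^{2}\right) + q = q + d \left(1 + d q^{2}\right)$)
$u - v{\left(E{\left(5 \right)},23 \right)} = 43 - \left(24 + 23 + 24^{2} \cdot 23^{2}\right) = 43 - \left(24 + 23 + 576 \cdot 529\right) = 43 - \left(24 + 23 + 304704\right) = 43 - 304751 = -304708$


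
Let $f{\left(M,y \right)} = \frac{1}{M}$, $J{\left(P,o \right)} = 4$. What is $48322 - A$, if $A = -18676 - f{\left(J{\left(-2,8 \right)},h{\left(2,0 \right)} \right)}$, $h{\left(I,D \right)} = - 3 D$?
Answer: $\frac{267993}{4} \approx 66998.0$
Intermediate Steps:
$A = - \frac{74705}{4}$ ($A = -18676 - \frac{1}{4} = - \frac{74705}{4} \approx -18676.0$)
$48322 - A = 48322 - - \frac{74705}{4} = 48322 + \frac{74705}{4} = \frac{267993}{4}$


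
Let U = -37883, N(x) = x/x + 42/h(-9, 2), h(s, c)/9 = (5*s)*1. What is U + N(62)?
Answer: -5114084/135 ≈ -37882.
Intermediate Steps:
h(s, c) = 45*s (h(s, c) = 9*((5*s)*1) = 9*(5*s) = 45*s)
N(x) = 121/135 (N(x) = x/x + 42/((45*(-9))) = 1 + 42/(-405) = 1 + 42*(-1/405) = 1 - 14/135 = 121/135)
U + N(62) = -37883 + 121/135 = -5114084/135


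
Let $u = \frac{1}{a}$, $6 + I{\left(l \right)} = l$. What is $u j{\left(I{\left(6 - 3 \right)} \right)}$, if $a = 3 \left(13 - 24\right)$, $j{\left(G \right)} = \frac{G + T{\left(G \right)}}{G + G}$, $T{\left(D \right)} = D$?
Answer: $- \frac{1}{33} \approx -0.030303$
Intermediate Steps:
$I{\left(l \right)} = -6 + l$
$j{\left(G \right)} = 1$ ($j{\left(G \right)} = \frac{G + G}{G + G} = \frac{2 G}{2 G} = 2 G \frac{1}{2 G} = 1$)
$a = -33$ ($a = 3 \left(-11\right) = -33$)
$u = - \frac{1}{33}$ ($u = \frac{1}{-33} = - \frac{1}{33} \approx -0.030303$)
$u j{\left(I{\left(6 - 3 \right)} \right)} = \left(- \frac{1}{33}\right) 1 = - \frac{1}{33}$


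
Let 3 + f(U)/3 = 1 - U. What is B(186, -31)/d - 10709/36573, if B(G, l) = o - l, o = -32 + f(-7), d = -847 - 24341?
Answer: -45041719/153533454 ≈ -0.29337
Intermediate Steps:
f(U) = -6 - 3*U (f(U) = -9 + 3*(1 - U) = -9 + (3 - 3*U) = -6 - 3*U)
d = -25188
o = -17 (o = -32 + (-6 - 3*(-7)) = -32 + (-6 + 21) = -32 + 15 = -17)
B(G, l) = -17 - l
B(186, -31)/d - 10709/36573 = (-17 - 1*(-31))/(-25188) - 10709/36573 = (-17 + 31)*(-1/25188) - 10709*1/36573 = 14*(-1/25188) - 10709/36573 = -7/12594 - 10709/36573 = -45041719/153533454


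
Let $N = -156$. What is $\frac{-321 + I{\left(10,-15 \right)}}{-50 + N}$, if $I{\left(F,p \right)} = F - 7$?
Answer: $\frac{159}{103} \approx 1.5437$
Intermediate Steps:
$I{\left(F,p \right)} = -7 + F$
$\frac{-321 + I{\left(10,-15 \right)}}{-50 + N} = \frac{-321 + \left(-7 + 10\right)}{-50 - 156} = \frac{-321 + 3}{-206} = \left(-318\right) \left(- \frac{1}{206}\right) = \frac{159}{103}$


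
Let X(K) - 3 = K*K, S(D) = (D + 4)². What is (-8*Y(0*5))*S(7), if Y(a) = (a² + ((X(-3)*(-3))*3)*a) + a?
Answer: 0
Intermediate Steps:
S(D) = (4 + D)²
X(K) = 3 + K² (X(K) = 3 + K*K = 3 + K²)
Y(a) = a² - 107*a (Y(a) = (a² + (((3 + (-3)²)*(-3))*3)*a) + a = (a² + (((3 + 9)*(-3))*3)*a) + a = (a² + ((12*(-3))*3)*a) + a = (a² + (-36*3)*a) + a = (a² - 108*a) + a = a² - 107*a)
(-8*Y(0*5))*S(7) = (-8*0*5*(-107 + 0*5))*(4 + 7)² = -0*(-107 + 0)*11² = -0*(-107)*121 = -8*0*121 = 0*121 = 0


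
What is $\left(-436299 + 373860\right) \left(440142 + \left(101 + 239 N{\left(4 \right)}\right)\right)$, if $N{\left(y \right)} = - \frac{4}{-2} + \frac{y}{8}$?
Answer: $- \frac{55051279959}{2} \approx -2.7526 \cdot 10^{10}$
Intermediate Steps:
$N{\left(y \right)} = 2 + \frac{y}{8}$ ($N{\left(y \right)} = \left(-4\right) \left(- \frac{1}{2}\right) + y \frac{1}{8} = 2 + \frac{y}{8}$)
$\left(-436299 + 373860\right) \left(440142 + \left(101 + 239 N{\left(4 \right)}\right)\right) = \left(-436299 + 373860\right) \left(440142 + \left(101 + 239 \left(2 + \frac{1}{8} \cdot 4\right)\right)\right) = - 62439 \left(440142 + \left(101 + 239 \left(2 + \frac{1}{2}\right)\right)\right) = - 62439 \left(440142 + \left(101 + 239 \cdot \frac{5}{2}\right)\right) = - 62439 \left(440142 + \left(101 + \frac{1195}{2}\right)\right) = - 62439 \left(440142 + \frac{1397}{2}\right) = \left(-62439\right) \frac{881681}{2} = - \frac{55051279959}{2}$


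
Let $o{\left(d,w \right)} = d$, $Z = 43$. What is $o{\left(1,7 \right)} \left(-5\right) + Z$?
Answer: $38$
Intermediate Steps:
$o{\left(1,7 \right)} \left(-5\right) + Z = 1 \left(-5\right) + 43 = -5 + 43 = 38$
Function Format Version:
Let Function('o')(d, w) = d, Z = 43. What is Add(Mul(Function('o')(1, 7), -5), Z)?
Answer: 38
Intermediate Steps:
Add(Mul(Function('o')(1, 7), -5), Z) = Add(Mul(1, -5), 43) = Add(-5, 43) = 38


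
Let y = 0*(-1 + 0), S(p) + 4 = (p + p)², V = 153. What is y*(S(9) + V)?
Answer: 0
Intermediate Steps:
S(p) = -4 + 4*p² (S(p) = -4 + (p + p)² = -4 + (2*p)² = -4 + 4*p²)
y = 0 (y = 0*(-1) = 0)
y*(S(9) + V) = 0*((-4 + 4*9²) + 153) = 0*((-4 + 4*81) + 153) = 0*((-4 + 324) + 153) = 0*(320 + 153) = 0*473 = 0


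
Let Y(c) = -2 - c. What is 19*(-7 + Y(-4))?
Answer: -95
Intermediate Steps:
19*(-7 + Y(-4)) = 19*(-7 + (-2 - 1*(-4))) = 19*(-7 + (-2 + 4)) = 19*(-7 + 2) = 19*(-5) = -95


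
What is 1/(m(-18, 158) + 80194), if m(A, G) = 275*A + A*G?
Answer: 1/72400 ≈ 1.3812e-5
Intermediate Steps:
1/(m(-18, 158) + 80194) = 1/(-18*(275 + 158) + 80194) = 1/(-18*433 + 80194) = 1/(-7794 + 80194) = 1/72400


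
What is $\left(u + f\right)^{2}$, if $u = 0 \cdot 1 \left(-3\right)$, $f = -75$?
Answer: $5625$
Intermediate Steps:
$u = 0$ ($u = 0 \left(-3\right) = 0$)
$\left(u + f\right)^{2} = \left(0 - 75\right)^{2} = \left(-75\right)^{2} = 5625$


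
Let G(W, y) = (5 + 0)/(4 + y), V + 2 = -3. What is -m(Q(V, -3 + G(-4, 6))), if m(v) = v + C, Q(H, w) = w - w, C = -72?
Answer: 72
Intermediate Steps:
V = -5 (V = -2 - 3 = -5)
G(W, y) = 5/(4 + y)
Q(H, w) = 0
m(v) = -72 + v (m(v) = v - 72 = -72 + v)
-m(Q(V, -3 + G(-4, 6))) = -(-72 + 0) = -1*(-72) = 72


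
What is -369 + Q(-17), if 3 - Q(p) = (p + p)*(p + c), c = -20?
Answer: -1624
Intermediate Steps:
Q(p) = 3 - 2*p*(-20 + p) (Q(p) = 3 - (p + p)*(p - 20) = 3 - 2*p*(-20 + p))
-369 + Q(-17) = -369 + (3 - 2*(-17)² + 40*(-17)) = -369 + (3 - 2*289 - 680) = -369 + (3 - 578 - 680) = -369 - 1255 = -1624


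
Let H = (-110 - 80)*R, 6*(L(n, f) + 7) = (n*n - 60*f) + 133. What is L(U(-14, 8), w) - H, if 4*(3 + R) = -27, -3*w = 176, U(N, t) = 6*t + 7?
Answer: -1493/2 ≈ -746.50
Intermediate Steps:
U(N, t) = 7 + 6*t
w = -176/3 (w = -1/3*176 = -176/3 ≈ -58.667)
R = -39/4 (R = -3 + (1/4)*(-27) = -3 - 27/4 = -39/4 ≈ -9.7500)
L(n, f) = 91/6 - 10*f + n**2/6 (L(n, f) = -7 + ((n*n - 60*f) + 133)/6 = -7 + ((n**2 - 60*f) + 133)/6 = -7 + (133 + n**2 - 60*f)/6 = -7 + (133/6 - 10*f + n**2/6) = 91/6 - 10*f + n**2/6)
H = 3705/2 (H = (-110 - 80)*(-39/4) = -190*(-39/4) = 3705/2 ≈ 1852.5)
L(U(-14, 8), w) - H = (91/6 - 10*(-176/3) + (7 + 6*8)**2/6) - 1*3705/2 = (91/6 + 1760/3 + (7 + 48)**2/6) - 3705/2 = (91/6 + 1760/3 + (1/6)*55**2) - 3705/2 = (91/6 + 1760/3 + (1/6)*3025) - 3705/2 = (91/6 + 1760/3 + 3025/6) - 3705/2 = 1106 - 3705/2 = -1493/2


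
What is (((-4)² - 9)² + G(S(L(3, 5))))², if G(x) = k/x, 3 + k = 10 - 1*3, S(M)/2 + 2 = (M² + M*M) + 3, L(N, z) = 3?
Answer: 870489/361 ≈ 2411.3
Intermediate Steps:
S(M) = 2 + 4*M² (S(M) = -4 + 2*((M² + M*M) + 3) = -4 + 2*((M² + M²) + 3) = -4 + 2*(2*M² + 3) = -4 + 2*(3 + 2*M²) = -4 + (6 + 4*M²) = 2 + 4*M²)
k = 4 (k = -3 + (10 - 1*3) = -3 + (10 - 3) = -3 + 7 = 4)
G(x) = 4/x
(((-4)² - 9)² + G(S(L(3, 5))))² = (((-4)² - 9)² + 4/(2 + 4*3²))² = ((16 - 9)² + 4/(2 + 4*9))² = (7² + 4/(2 + 36))² = (49 + 4/38)² = (49 + 4*(1/38))² = (49 + 2/19)² = (933/19)² = 870489/361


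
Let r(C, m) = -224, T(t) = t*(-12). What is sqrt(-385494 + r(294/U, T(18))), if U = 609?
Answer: I*sqrt(385718) ≈ 621.06*I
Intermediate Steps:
T(t) = -12*t
sqrt(-385494 + r(294/U, T(18))) = sqrt(-385494 - 224) = sqrt(-385718) = I*sqrt(385718)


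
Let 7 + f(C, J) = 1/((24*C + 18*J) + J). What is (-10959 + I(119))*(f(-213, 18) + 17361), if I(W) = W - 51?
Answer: -901541503889/4770 ≈ -1.8900e+8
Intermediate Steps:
I(W) = -51 + W
f(C, J) = -7 + 1/(19*J + 24*C) (f(C, J) = -7 + 1/((24*C + 18*J) + J) = -7 + 1/((18*J + 24*C) + J) = -7 + 1/(19*J + 24*C))
(-10959 + I(119))*(f(-213, 18) + 17361) = (-10959 + (-51 + 119))*((1 - 168*(-213) - 133*18)/(19*18 + 24*(-213)) + 17361) = (-10959 + 68)*((1 + 35784 - 2394)/(342 - 5112) + 17361) = -10891*(33391/(-4770) + 17361) = -10891*(-1/4770*33391 + 17361) = -10891*(-33391/4770 + 17361) = -10891*82778579/4770 = -901541503889/4770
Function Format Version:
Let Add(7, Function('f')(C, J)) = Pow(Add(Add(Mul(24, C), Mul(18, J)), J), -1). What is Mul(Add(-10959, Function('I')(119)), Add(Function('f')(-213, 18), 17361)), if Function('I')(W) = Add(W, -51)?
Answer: Rational(-901541503889, 4770) ≈ -1.8900e+8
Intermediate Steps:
Function('I')(W) = Add(-51, W)
Function('f')(C, J) = Add(-7, Pow(Add(Mul(19, J), Mul(24, C)), -1)) (Function('f')(C, J) = Add(-7, Pow(Add(Add(Mul(24, C), Mul(18, J)), J), -1)) = Add(-7, Pow(Add(Add(Mul(18, J), Mul(24, C)), J), -1)) = Add(-7, Pow(Add(Mul(19, J), Mul(24, C)), -1)))
Mul(Add(-10959, Function('I')(119)), Add(Function('f')(-213, 18), 17361)) = Mul(Add(-10959, Add(-51, 119)), Add(Mul(Pow(Add(Mul(19, 18), Mul(24, -213)), -1), Add(1, Mul(-168, -213), Mul(-133, 18))), 17361)) = Mul(Add(-10959, 68), Add(Mul(Pow(Add(342, -5112), -1), Add(1, 35784, -2394)), 17361)) = Mul(-10891, Add(Mul(Pow(-4770, -1), 33391), 17361)) = Mul(-10891, Add(Mul(Rational(-1, 4770), 33391), 17361)) = Mul(-10891, Add(Rational(-33391, 4770), 17361)) = Mul(-10891, Rational(82778579, 4770)) = Rational(-901541503889, 4770)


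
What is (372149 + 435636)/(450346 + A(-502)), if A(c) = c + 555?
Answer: 807785/450399 ≈ 1.7935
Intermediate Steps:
A(c) = 555 + c
(372149 + 435636)/(450346 + A(-502)) = (372149 + 435636)/(450346 + (555 - 502)) = 807785/(450346 + 53) = 807785/450399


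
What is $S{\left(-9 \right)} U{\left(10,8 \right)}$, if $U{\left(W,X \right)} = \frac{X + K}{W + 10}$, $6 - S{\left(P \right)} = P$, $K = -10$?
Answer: $- \frac{3}{2} \approx -1.5$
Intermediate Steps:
$S{\left(P \right)} = 6 - P$
$U{\left(W,X \right)} = \frac{-10 + X}{10 + W}$ ($U{\left(W,X \right)} = \frac{X - 10}{W + 10} = \frac{-10 + X}{10 + W}$)
$S{\left(-9 \right)} U{\left(10,8 \right)} = \left(6 - -9\right) \frac{-10 + 8}{10 + 10} = \left(6 + 9\right) \frac{1}{20} \left(-2\right) = 15 \cdot \frac{1}{20} \left(-2\right) = 15 \left(- \frac{1}{10}\right) = - \frac{3}{2}$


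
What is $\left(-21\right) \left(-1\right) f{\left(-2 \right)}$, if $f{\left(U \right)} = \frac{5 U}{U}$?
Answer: $105$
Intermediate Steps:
$f{\left(U \right)} = 5$
$\left(-21\right) \left(-1\right) f{\left(-2 \right)} = \left(-21\right) \left(-1\right) 5 = 21 \cdot 5 = 105$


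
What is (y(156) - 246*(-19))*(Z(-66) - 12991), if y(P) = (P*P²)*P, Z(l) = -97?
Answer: -7751310020160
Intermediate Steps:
y(P) = P⁴ (y(P) = P³*P = P⁴)
(y(156) - 246*(-19))*(Z(-66) - 12991) = (156⁴ - 246*(-19))*(-97 - 12991) = (592240896 + 4674)*(-13088) = 592245570*(-13088) = -7751310020160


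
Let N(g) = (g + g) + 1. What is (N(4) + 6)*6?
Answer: 90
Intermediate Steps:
N(g) = 1 + 2*g (N(g) = 2*g + 1 = 1 + 2*g)
(N(4) + 6)*6 = ((1 + 2*4) + 6)*6 = ((1 + 8) + 6)*6 = (9 + 6)*6 = 15*6 = 90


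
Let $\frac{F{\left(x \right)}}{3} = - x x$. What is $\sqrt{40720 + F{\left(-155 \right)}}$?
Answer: $i \sqrt{31355} \approx 177.07 i$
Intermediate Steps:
$F{\left(x \right)} = - 3 x^{2}$ ($F{\left(x \right)} = 3 - x x = 3 \left(- x^{2}\right) = - 3 x^{2}$)
$\sqrt{40720 + F{\left(-155 \right)}} = \sqrt{40720 - 3 \left(-155\right)^{2}} = \sqrt{40720 - 72075} = \sqrt{-31355} = i \sqrt{31355}$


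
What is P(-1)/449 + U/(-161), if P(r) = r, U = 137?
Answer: -61674/72289 ≈ -0.85316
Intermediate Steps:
P(-1)/449 + U/(-161) = -1/449 + 137/(-161) = -1*1/449 + 137*(-1/161) = -1/449 - 137/161 = -61674/72289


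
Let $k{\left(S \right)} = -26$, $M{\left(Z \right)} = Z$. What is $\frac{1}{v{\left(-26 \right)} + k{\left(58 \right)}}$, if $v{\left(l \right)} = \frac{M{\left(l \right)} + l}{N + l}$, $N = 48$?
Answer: $- \frac{11}{312} \approx -0.035256$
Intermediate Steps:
$v{\left(l \right)} = \frac{2 l}{48 + l}$ ($v{\left(l \right)} = \frac{l + l}{48 + l} = \frac{2 l}{48 + l}$)
$\frac{1}{v{\left(-26 \right)} + k{\left(58 \right)}} = \frac{1}{2 \left(-26\right) \frac{1}{48 - 26} - 26} = \frac{1}{2 \left(-26\right) \frac{1}{22} - 26} = \frac{1}{- \frac{26}{11} - 26} = \frac{1}{- \frac{312}{11}} = - \frac{11}{312}$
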